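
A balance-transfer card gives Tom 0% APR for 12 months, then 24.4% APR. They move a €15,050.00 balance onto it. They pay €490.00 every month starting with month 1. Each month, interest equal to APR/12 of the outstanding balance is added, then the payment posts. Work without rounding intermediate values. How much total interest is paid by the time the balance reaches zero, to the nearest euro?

€2,488

Promo months 1–12 at r₀ = 0%/12 = 0; months 13+ at r₁ = 24.4%/12 = 0.0203333.
After month 12 (no interest yet): B = €15,050.00 − 12·€490.00 = €9,170.00.
Then at r₁ with €490.00/mo: n₂ = −ln(1 − r₁·B/P)/ln(1+r₁) ≈ 23.79 → 24 more payments.
Total paid = 35·€490.00 + €388.00 = €17,538.00; interest = €17,538.00 − €15,050.00 = €2,488.00.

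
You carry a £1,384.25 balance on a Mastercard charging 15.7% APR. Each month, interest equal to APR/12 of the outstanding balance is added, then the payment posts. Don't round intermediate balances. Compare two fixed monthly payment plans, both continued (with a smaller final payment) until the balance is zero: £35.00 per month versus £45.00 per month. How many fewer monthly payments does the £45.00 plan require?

17 fewer payments

Monthly rate r = 15.7%/12 = 1.30833% = 0.0130833.
At £35.00/mo: n = ⌈−ln(1 − rB₀/P)/ln(1+r)⌉ = 57 payments (last £2.02); total interest = total paid − £1,384.25 = £577.77.
At £45.00/mo: 40 payments (last £27.73); total interest £398.48.
Payments saved = 57 − 40 = 17.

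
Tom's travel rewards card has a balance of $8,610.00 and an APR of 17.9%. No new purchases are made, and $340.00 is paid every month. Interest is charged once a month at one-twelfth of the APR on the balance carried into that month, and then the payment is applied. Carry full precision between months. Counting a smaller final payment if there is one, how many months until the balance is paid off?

Monthly rate r = 17.9%/12 = 1.49167% = 0.0149167.
Recurrence: B ← B·(1+r) − $340.00.
Month 1: interest $128.43; balance after payment $8,398.43.
Month 2: interest $125.28; balance after payment $8,183.71.
Closed form: n = −ln(1 − rB₀/P)/ln(1+r) = −ln(0.62226)/ln(1.01492) ≈ 32.040, so the balance reaches zero during payment 33.

33 payments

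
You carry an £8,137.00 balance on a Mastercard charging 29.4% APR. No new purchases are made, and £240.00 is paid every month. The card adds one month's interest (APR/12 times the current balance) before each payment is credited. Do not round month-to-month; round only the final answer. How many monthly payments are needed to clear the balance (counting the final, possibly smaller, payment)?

74 payments

Monthly rate r = 29.4%/12 = 2.45% = 0.0245.
Recurrence: B ← B·(1+r) − £240.00.
Month 1: interest £199.36; balance after payment £8,096.36.
Month 2: interest £198.36; balance after payment £8,054.72.
Closed form: n = −ln(1 − rB₀/P)/ln(1+r) = −ln(0.16935)/ln(1.0245) ≈ 73.366, so the balance reaches zero during payment 74.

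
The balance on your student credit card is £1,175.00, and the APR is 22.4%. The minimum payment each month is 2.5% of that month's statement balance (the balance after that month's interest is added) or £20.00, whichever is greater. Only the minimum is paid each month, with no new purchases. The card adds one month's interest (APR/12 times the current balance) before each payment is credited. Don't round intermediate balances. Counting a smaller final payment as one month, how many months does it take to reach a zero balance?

Monthly rate r = 22.4%/12 = 1.86667% = 0.0186667.
While 2.5% of the post-interest balance exceeds £20.00, each month B ← (B·(1+r))·(1 − 0.025), i.e. B shrinks by the factor (1+r)·0.975 = 0.9932.
This holds for months 1–60. Entering month 61 the balance is £780.26; 2.5% of the post-interest balance is now below £20.00, so the flat £20.00 minimum applies from here.
From month 61 a fixed £20.00 at rate r clears £780.26 in 71 more payments. Total: 60 + 71 = 131 months.

131 months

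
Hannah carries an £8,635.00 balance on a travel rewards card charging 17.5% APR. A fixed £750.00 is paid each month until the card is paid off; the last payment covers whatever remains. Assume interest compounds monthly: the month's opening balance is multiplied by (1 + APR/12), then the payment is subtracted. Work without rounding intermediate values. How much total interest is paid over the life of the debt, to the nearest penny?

Monthly rate r = 17.5%/12 = 1.45833% = 0.0145833.
Payoff takes n = ⌈−ln(1 − rB₀/P)/ln(1+r)⌉ = ⌈12.696⌉ = 13 payments; the last is £522.79.
Total paid = 12·£750.00 + £522.79 = £9,522.79.
Total interest = total paid − principal = £9,522.79 − £8,635.00 = £887.79.

£887.79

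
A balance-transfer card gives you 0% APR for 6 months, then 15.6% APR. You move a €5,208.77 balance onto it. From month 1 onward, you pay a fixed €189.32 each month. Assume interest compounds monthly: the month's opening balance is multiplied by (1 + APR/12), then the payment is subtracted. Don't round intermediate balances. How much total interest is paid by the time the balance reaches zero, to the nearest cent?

Promo months 1–6 at r₀ = 0%/12 = 0; months 7+ at r₁ = 15.6%/12 = 0.013.
After month 6 (no interest yet): B = €5,208.77 − 6·€189.32 = €4,072.85.
Then at r₁ with €189.32/mo: n₂ = −ln(1 − r₁·B/P)/ln(1+r₁) ≈ 25.40 → 26 more payments.
Total paid = 31·€189.32 + €75.63 = €5,944.55; interest = €5,944.55 − €5,208.77 = €735.78.

€735.78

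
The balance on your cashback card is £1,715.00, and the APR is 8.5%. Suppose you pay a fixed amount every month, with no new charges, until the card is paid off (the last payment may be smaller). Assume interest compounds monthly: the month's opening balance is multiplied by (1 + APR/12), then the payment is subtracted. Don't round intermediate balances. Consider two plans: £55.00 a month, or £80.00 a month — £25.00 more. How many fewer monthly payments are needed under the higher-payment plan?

12 fewer payments

Monthly rate r = 8.5%/12 = 0.708333% = 0.00708333.
At £55.00/mo: n = ⌈−ln(1 − rB₀/P)/ln(1+r)⌉ = 36 payments (last £19.81); total interest = total paid − £1,715.00 = £229.81.
At £80.00/mo: 24 payments (last £26.75); total interest £151.75.
Payments saved = 36 − 24 = 12.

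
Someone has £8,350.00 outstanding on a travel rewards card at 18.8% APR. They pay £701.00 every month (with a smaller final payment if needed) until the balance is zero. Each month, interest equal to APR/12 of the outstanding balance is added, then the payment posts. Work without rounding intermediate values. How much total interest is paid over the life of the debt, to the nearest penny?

£965.34

Monthly rate r = 18.8%/12 = 1.56667% = 0.0156667.
Payoff takes n = ⌈−ln(1 − rB₀/P)/ln(1+r)⌉ = ⌈13.287⌉ = 14 payments; the last is £202.34.
Total paid = 13·£701.00 + £202.34 = £9,315.34.
Total interest = total paid − principal = £9,315.34 − £8,350.00 = £965.34.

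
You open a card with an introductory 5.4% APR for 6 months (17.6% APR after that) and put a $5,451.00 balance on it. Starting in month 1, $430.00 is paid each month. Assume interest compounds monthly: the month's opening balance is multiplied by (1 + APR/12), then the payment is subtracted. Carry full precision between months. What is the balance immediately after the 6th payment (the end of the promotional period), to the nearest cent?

Promo months 1–6 at r₀ = 5.4%/12 = 0.0045; months 7+ at r₁ = 17.6%/12 = 0.0146667.
After month 6: iterate B ← B·(1+r₀) − $430.00 for 6 months → $2,990.64.

$2,990.64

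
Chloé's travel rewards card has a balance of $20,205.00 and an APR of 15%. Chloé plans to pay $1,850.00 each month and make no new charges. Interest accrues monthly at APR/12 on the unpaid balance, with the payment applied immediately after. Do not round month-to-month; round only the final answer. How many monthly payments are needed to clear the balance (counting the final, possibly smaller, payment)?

Monthly rate r = 15%/12 = 1.25% = 0.0125.
Recurrence: B ← B·(1+r) − $1,850.00.
Month 1: interest $252.56; balance after payment $18,607.56.
Month 2: interest $232.59; balance after payment $16,990.16.
Closed form: n = −ln(1 − rB₀/P)/ln(1+r) = −ln(0.86348)/ln(1.0125) ≈ 11.816, so the balance reaches zero during payment 12.

12 months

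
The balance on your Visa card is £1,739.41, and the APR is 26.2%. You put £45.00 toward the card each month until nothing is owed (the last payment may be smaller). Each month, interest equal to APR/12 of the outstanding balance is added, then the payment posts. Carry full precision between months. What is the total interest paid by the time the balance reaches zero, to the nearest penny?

£2,130.65

Monthly rate r = 26.2%/12 = 2.18333% = 0.0218333.
Payoff takes n = ⌈−ln(1 − rB₀/P)/ln(1+r)⌉ = ⌈86.001⌉ = 87 payments; the last is £0.06.
Total paid = 86·£45.00 + £0.06 = £3,870.06.
Total interest = total paid − principal = £3,870.06 − £1,739.41 = £2,130.65.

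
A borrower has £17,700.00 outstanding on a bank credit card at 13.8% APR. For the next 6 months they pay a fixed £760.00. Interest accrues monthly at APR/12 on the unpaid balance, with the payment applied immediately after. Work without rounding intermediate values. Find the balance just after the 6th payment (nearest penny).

Monthly rate r = 13.8%/12 = 1.15% = 0.0115.
Each month: B ← B·(1+r) − £760.00.
Month 1: interest £203.55; balance after payment £17,143.55.
Month 2: interest £197.15; balance after payment £16,580.70.
Month 3: interest £190.68; balance after payment £16,011.38.
Month 4: interest £184.13; balance after payment £15,435.51.
Month 5: interest £177.51; balance after payment £14,853.02.
Month 6: interest £170.81; balance after payment £14,263.83.

£14,263.83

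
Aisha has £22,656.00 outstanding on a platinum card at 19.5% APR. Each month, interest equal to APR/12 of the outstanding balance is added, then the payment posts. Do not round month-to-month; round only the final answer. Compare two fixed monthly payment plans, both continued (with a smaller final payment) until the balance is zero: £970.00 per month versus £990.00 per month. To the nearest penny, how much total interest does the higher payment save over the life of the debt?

Monthly rate r = 19.5%/12 = 1.625% = 0.01625.
At £970.00/mo: n = ⌈−ln(1 − rB₀/P)/ln(1+r)⌉ = 30 payments (last £594.13); total interest = total paid − £22,656.00 = £6,068.13.
At £990.00/mo: 29 payments (last £841.17); total interest £5,905.17.
Interest saved = £6,068.13 − £5,905.17 = £162.96.

£162.96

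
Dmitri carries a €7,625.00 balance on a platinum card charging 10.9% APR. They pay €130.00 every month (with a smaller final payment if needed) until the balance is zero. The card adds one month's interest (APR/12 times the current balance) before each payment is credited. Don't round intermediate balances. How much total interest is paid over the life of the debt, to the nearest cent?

Monthly rate r = 10.9%/12 = 0.908333% = 0.00908333.
Payoff takes n = ⌈−ln(1 − rB₀/P)/ln(1+r)⌉ = ⌈84.153⌉ = 85 payments; the last is €19.96.
Total paid = 84·€130.00 + €19.96 = €10,939.96.
Total interest = total paid − principal = €10,939.96 − €7,625.00 = €3,314.96.

€3,314.96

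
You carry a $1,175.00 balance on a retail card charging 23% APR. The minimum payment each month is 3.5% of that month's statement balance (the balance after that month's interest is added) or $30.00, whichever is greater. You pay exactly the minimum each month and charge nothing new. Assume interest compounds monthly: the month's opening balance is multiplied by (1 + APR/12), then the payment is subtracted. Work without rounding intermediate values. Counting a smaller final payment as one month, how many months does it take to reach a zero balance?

Monthly rate r = 23%/12 = 1.91667% = 0.0191667.
While 3.5% of the post-interest balance exceeds $30.00, each month B ← (B·(1+r))·(1 − 0.035), i.e. B shrinks by the factor (1+r)·0.965 = 0.9835.
This holds for months 1–21. Entering month 22 the balance is $828.44; 3.5% of the post-interest balance is now below $30.00, so the flat $30.00 minimum applies from here.
From month 22 a fixed $30.00 at rate r clears $828.44 in 40 more payments. Total: 21 + 40 = 61 months.

61 months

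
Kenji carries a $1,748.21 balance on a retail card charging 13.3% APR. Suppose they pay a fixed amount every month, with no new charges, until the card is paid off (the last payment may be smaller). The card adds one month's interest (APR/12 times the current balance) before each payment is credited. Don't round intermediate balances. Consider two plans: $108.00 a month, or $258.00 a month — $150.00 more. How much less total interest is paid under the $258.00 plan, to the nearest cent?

$109.93

Monthly rate r = 13.3%/12 = 1.10833% = 0.0110833.
At $108.00/mo: n = ⌈−ln(1 − rB₀/P)/ln(1+r)⌉ = 18 payments (last $101.43); total interest = total paid − $1,748.21 = $189.22.
At $258.00/mo: 8 payments (last $21.50); total interest $79.29.
Interest saved = $189.22 − $79.29 = $109.93.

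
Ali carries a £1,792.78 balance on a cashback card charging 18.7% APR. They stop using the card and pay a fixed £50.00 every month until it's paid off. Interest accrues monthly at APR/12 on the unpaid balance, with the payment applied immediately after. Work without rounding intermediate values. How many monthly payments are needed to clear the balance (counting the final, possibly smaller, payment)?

Monthly rate r = 18.7%/12 = 1.55833% = 0.0155833.
Recurrence: B ← B·(1+r) − £50.00.
Month 1: interest £27.94; balance after payment £1,770.72.
Month 2: interest £27.59; balance after payment £1,748.31.
Closed form: n = −ln(1 − rB₀/P)/ln(1+r) = −ln(0.44125)/ln(1.01558) ≈ 52.909, so the balance reaches zero during payment 53.

53 payments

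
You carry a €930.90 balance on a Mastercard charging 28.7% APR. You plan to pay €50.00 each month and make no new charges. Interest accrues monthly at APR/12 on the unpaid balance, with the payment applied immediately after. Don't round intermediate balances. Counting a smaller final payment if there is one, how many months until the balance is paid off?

Monthly rate r = 28.7%/12 = 2.39167% = 0.0239167.
Recurrence: B ← B·(1+r) − €50.00.
Month 1: interest €22.26; balance after payment €903.16.
Month 2: interest €21.60; balance after payment €874.76.
Closed form: n = −ln(1 − rB₀/P)/ln(1+r) = −ln(0.55472)/ln(1.02392) ≈ 24.933, so the balance reaches zero during payment 25.

25 payments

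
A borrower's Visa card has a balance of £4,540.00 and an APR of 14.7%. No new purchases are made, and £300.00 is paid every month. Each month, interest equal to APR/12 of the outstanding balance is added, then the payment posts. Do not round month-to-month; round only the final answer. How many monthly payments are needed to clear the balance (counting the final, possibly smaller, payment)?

Monthly rate r = 14.7%/12 = 1.225% = 0.01225.
Recurrence: B ← B·(1+r) − £300.00.
Month 1: interest £55.61; balance after payment £4,295.61.
Month 2: interest £52.62; balance after payment £4,048.24.
Closed form: n = −ln(1 − rB₀/P)/ln(1+r) = −ln(0.81462)/ln(1.01225) ≈ 16.840, so the balance reaches zero during payment 17.

17 payments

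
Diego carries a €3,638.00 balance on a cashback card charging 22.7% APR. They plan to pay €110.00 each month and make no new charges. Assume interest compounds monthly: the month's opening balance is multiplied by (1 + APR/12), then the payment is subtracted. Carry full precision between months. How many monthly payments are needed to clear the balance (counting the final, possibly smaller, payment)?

53 months

Monthly rate r = 22.7%/12 = 1.89167% = 0.0189167.
Recurrence: B ← B·(1+r) − €110.00.
Month 1: interest €68.82; balance after payment €3,596.82.
Month 2: interest €68.04; balance after payment €3,554.86.
Closed form: n = −ln(1 − rB₀/P)/ln(1+r) = −ln(0.37437)/ln(1.01892) ≈ 52.428, so the balance reaches zero during payment 53.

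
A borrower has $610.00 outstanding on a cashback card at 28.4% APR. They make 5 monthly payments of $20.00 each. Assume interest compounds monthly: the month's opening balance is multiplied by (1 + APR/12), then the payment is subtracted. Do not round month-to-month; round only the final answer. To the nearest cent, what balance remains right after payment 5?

Monthly rate r = 28.4%/12 = 2.36667% = 0.0236667.
Each month: B ← B·(1+r) − $20.00.
Month 1: interest $14.44; balance after payment $604.44.
Month 2: interest $14.31; balance after payment $598.74.
Month 3: interest $14.17; balance after payment $592.91.
Month 4: interest $14.03; balance after payment $586.94.
Month 5: interest $13.89; balance after payment $580.84.

$580.84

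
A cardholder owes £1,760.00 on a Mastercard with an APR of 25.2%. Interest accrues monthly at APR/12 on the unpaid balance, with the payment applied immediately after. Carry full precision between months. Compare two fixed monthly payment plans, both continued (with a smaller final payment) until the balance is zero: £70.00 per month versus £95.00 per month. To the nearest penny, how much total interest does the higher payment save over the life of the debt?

Monthly rate r = 25.2%/12 = 2.1% = 0.021.
At £70.00/mo: n = ⌈−ln(1 − rB₀/P)/ln(1+r)⌉ = 37 payments (last £8.85); total interest = total paid − £1,760.00 = £768.85.
At £95.00/mo: 24 payments (last £67.61); total interest £492.61.
Interest saved = £768.85 − £492.61 = £276.24.

£276.24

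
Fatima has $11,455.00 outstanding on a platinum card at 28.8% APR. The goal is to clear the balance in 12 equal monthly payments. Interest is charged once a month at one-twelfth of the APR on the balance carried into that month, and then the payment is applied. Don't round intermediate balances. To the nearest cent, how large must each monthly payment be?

Monthly rate r = 28.8%/12 = 2.4% = 0.024.
Level-payment amortization: P = B₀·r / (1 − (1+r)^(−n)) = 11455.00·0.024 / (1 − 1.024^(−12)).
Denominator 1 − (1+r)^(−12) = 0.247683615.
P = 274.92 / 0.247683615 ≈ 1109.96.

$1,109.96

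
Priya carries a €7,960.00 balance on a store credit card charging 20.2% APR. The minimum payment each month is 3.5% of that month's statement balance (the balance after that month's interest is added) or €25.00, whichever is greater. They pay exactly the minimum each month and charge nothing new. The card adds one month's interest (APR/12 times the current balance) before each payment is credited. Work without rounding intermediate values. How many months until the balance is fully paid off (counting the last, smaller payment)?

Monthly rate r = 20.2%/12 = 1.68333% = 0.0168333.
While 3.5% of the post-interest balance exceeds €25.00, each month B ← (B·(1+r))·(1 − 0.035), i.e. B shrinks by the factor (1+r)·0.965 = 0.98124.
This holds for months 1–129. Entering month 130 the balance is €692.08; 3.5% of the post-interest balance is now below €25.00, so the flat €25.00 minimum applies from here.
From month 130 a fixed €25.00 at rate r clears €692.08 in 38 more payments. Total: 129 + 38 = 167 months.

167 months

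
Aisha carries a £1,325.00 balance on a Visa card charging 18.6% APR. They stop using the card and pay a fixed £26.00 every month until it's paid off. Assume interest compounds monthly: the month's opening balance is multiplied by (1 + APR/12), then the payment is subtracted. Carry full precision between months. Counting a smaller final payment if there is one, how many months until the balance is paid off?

Monthly rate r = 18.6%/12 = 1.55% = 0.0155.
Recurrence: B ← B·(1+r) − £26.00.
Month 1: interest £20.54; balance after payment £1,319.54.
Month 2: interest £20.45; balance after payment £1,313.99.
Closed form: n = −ln(1 − rB₀/P)/ln(1+r) = −ln(0.2101)/ln(1.0155) ≈ 101.436, so the balance reaches zero during payment 102.

102 months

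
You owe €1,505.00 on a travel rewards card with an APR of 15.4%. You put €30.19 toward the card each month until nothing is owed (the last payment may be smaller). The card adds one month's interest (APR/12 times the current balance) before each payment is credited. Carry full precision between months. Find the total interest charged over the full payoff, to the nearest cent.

€912.18

Monthly rate r = 15.4%/12 = 1.28333% = 0.0128333.
Payoff takes n = ⌈−ln(1 − rB₀/P)/ln(1+r)⌉ = ⌈80.065⌉ = 81 payments; the last is €1.98.
Total paid = 80·€30.19 + €1.98 = €2,417.18.
Total interest = total paid − principal = €2,417.18 − €1,505.00 = €912.18.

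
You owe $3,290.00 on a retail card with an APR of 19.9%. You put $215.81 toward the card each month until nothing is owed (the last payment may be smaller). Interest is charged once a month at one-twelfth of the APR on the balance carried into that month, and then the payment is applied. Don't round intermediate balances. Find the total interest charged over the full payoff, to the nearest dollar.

Monthly rate r = 19.9%/12 = 1.65833% = 0.0165833.
Payoff takes n = ⌈−ln(1 − rB₀/P)/ln(1+r)⌉ = ⌈17.719⌉ = 18 payments; the last is $155.62.
Total paid = 17·$215.81 + $155.62 = $3,824.39.
Total interest = total paid − principal = $3,824.39 − $3,290.00 = $534.39.

$534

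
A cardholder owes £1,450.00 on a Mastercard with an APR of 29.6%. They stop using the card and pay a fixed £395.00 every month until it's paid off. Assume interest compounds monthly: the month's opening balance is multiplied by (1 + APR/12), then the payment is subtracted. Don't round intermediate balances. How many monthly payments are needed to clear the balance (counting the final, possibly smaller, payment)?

Monthly rate r = 29.6%/12 = 2.46667% = 0.0246667.
Recurrence: B ← B·(1+r) − £395.00.
Month 1: interest £35.77; balance after payment £1,090.77.
Month 2: interest £26.91; balance after payment £722.67.
Month 3: interest £17.83; balance after payment £345.50.
Month 4: interest £8.52; balance after payment £0.00.

4 months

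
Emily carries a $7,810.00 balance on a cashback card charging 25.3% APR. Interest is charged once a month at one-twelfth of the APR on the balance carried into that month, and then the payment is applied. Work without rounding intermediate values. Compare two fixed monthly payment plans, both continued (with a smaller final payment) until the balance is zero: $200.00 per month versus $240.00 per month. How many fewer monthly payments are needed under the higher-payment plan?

Monthly rate r = 25.3%/12 = 2.10833% = 0.0210833.
At $200.00/mo: n = ⌈−ln(1 − rB₀/P)/ln(1+r)⌉ = 84 payments (last $15.49); total interest = total paid − $7,810.00 = $8,805.49.
At $240.00/mo: 56 payments (last $128.42); total interest $5,518.42.
Payments saved = 84 − 56 = 28.

28 fewer payments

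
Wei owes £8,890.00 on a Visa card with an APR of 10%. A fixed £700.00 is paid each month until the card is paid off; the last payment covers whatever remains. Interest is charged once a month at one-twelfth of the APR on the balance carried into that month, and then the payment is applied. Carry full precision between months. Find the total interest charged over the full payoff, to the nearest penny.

Monthly rate r = 10%/12 = 0.833333% = 0.00833333.
Payoff takes n = ⌈−ln(1 − rB₀/P)/ln(1+r)⌉ = ⌈13.479⌉ = 14 payments; the last is £336.32.
Total paid = 13·£700.00 + £336.32 = £9,436.32.
Total interest = total paid − principal = £9,436.32 − £8,890.00 = £546.32.

£546.32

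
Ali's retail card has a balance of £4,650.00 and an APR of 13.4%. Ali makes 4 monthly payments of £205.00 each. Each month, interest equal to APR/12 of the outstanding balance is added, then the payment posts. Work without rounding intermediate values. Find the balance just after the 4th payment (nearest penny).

£4,027.37

Monthly rate r = 13.4%/12 = 1.11667% = 0.0111667.
Each month: B ← B·(1+r) − £205.00.
Month 1: interest £51.92; balance after payment £4,496.93.
Month 2: interest £50.22; balance after payment £4,342.14.
Month 3: interest £48.49; balance after payment £4,185.63.
Month 4: interest £46.74; balance after payment £4,027.37.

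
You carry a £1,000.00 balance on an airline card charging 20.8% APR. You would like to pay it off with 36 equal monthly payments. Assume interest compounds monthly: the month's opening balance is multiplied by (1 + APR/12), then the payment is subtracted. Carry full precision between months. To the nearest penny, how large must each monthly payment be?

£37.57

Monthly rate r = 20.8%/12 = 1.73333% = 0.0173333.
Level-payment amortization: P = B₀·r / (1 − (1+r)^(−n)) = 1000.00·0.0173333 / (1 − 1.01733^(−36)).
Denominator 1 − (1+r)^(−36) = 0.461330835.
P = 17.3333 / 0.461330835 ≈ 37.57.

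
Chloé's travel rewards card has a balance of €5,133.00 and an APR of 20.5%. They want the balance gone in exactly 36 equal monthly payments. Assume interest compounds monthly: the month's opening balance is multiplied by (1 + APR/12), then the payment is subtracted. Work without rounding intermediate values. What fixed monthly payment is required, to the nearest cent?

Monthly rate r = 20.5%/12 = 1.70833% = 0.0170833.
Level-payment amortization: P = B₀·r / (1 − (1+r)^(−n)) = 5133.00·0.0170833 / (1 − 1.01708^(−36)).
Denominator 1 − (1+r)^(−36) = 0.456543681.
P = 87.6887 / 0.456543681 ≈ 192.07.

€192.07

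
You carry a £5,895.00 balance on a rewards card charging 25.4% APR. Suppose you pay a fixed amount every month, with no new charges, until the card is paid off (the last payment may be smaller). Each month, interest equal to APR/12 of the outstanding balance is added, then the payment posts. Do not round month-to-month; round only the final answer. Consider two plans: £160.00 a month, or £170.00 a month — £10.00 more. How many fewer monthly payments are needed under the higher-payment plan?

Monthly rate r = 25.4%/12 = 2.11667% = 0.0211667.
At £160.00/mo: n = ⌈−ln(1 − rB₀/P)/ln(1+r)⌉ = 73 payments (last £41.52); total interest = total paid − £5,895.00 = £5,666.52.
At £170.00/mo: 64 payments (last £37.81); total interest £4,852.81.
Payments saved = 73 − 64 = 9.

9 fewer payments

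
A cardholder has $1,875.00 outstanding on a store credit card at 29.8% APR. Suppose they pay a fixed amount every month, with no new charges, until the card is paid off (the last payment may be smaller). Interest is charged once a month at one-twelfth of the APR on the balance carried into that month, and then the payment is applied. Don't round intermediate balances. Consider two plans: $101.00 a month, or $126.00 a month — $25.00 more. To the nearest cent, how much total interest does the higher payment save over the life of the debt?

Monthly rate r = 29.8%/12 = 2.48333% = 0.0248333.
At $101.00/mo: n = ⌈−ln(1 − rB₀/P)/ln(1+r)⌉ = 26 payments (last $20.03); total interest = total paid − $1,875.00 = $670.03.
At $126.00/mo: 19 payments (last $101.80); total interest $494.80.
Interest saved = $670.03 − $494.80 = $175.23.

$175.23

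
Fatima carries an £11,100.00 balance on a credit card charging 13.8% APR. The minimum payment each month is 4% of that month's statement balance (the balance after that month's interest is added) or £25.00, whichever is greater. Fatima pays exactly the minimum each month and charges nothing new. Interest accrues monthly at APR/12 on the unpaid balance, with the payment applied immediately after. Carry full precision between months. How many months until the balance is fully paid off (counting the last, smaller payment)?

Monthly rate r = 13.8%/12 = 1.15% = 0.0115.
While 4% of the post-interest balance exceeds £25.00, each month B ← (B·(1+r))·(1 − 0.04), i.e. B shrinks by the factor (1+r)·0.96 = 0.97104.
This holds for months 1–99. Entering month 100 the balance is £605.06; 4% of the post-interest balance is now below £25.00, so the flat £25.00 minimum applies from here.
From month 100 a fixed £25.00 at rate r clears £605.06 in 29 more payments. Total: 99 + 29 = 128 months.

128 months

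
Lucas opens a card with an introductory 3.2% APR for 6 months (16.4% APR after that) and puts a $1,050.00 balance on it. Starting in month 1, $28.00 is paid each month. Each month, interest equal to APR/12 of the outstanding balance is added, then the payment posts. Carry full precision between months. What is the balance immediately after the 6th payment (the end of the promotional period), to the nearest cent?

Promo months 1–6 at r₀ = 3.2%/12 = 0.00266667; months 7+ at r₁ = 16.4%/12 = 0.0136667.
After month 6: iterate B ← B·(1+r₀) − $28.00 for 6 months → $897.79.

$897.79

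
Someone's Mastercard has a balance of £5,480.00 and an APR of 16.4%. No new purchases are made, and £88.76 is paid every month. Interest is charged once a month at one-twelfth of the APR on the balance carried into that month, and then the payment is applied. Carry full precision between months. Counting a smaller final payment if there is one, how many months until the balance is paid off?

Monthly rate r = 16.4%/12 = 1.36667% = 0.0136667.
Recurrence: B ← B·(1+r) − £88.76.
Month 1: interest £74.89; balance after payment £5,466.13.
Month 2: interest £74.70; balance after payment £5,452.08.
Closed form: n = −ln(1 − rB₀/P)/ln(1+r) = −ln(0.15623)/ln(1.01367) ≈ 136.764, so the balance reaches zero during payment 137.

137 payments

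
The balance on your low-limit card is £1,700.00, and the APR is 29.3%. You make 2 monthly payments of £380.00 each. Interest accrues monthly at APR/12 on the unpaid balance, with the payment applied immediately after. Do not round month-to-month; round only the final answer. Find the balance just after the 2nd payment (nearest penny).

£1,014.75

Monthly rate r = 29.3%/12 = 2.44167% = 0.0244167.
Each month: B ← B·(1+r) − £380.00.
Month 1: interest £41.51; balance after payment £1,361.51.
Month 2: interest £33.24; balance after payment £1,014.75.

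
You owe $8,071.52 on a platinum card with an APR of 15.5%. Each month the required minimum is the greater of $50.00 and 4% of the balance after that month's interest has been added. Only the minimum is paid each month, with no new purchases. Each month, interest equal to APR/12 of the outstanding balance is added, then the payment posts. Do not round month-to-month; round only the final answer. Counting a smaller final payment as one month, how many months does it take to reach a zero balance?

Monthly rate r = 15.5%/12 = 1.29167% = 0.0129167.
While 4% of the post-interest balance exceeds $50.00, each month B ← (B·(1+r))·(1 − 0.04), i.e. B shrinks by the factor (1+r)·0.96 = 0.9724.
This holds for months 1–68. Entering month 69 the balance is $1,203.41; 4% of the post-interest balance is now below $50.00, so the flat $50.00 minimum applies from here.
From month 69 a fixed $50.00 at rate r clears $1,203.41 in 30 more payments. Total: 68 + 30 = 98 months.

98 months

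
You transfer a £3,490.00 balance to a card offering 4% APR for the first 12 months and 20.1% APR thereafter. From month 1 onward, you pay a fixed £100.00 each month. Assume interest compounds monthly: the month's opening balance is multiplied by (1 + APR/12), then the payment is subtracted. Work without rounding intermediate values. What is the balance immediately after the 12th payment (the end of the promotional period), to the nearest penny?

Promo months 1–12 at r₀ = 4%/12 = 0.00333333; months 13+ at r₁ = 20.1%/12 = 0.01675.
After month 12: iterate B ← B·(1+r₀) − £100.00 for 12 months → £2,409.94.

£2,409.94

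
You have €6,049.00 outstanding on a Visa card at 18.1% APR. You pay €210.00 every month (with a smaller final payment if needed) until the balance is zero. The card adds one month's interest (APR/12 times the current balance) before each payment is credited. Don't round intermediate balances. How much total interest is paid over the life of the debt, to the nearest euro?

Monthly rate r = 18.1%/12 = 1.50833% = 0.0150833.
Payoff takes n = ⌈−ln(1 − rB₀/P)/ln(1+r)⌉ = ⌈38.074⌉ = 39 payments; the last is €15.65.
Total paid = 38·€210.00 + €15.65 = €7,995.65.
Total interest = total paid − principal = €7,995.65 − €6,049.00 = €1,946.65.

€1,947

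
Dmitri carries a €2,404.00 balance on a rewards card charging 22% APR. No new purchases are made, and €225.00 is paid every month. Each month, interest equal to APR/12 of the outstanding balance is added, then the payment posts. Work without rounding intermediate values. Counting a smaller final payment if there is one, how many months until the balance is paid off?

13 months

Monthly rate r = 22%/12 = 1.83333% = 0.0183333.
Recurrence: B ← B·(1+r) − €225.00.
Month 1: interest €44.07; balance after payment €2,223.07.
Month 2: interest €40.76; balance after payment €2,038.83.
Closed form: n = −ln(1 − rB₀/P)/ln(1+r) = −ln(0.80412)/ln(1.01833) ≈ 12.000, so the balance reaches zero during payment 13.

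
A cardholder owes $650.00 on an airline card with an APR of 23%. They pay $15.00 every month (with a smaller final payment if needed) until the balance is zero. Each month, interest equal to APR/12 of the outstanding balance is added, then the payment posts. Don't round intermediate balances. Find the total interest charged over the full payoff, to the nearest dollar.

Monthly rate r = 23%/12 = 1.91667% = 0.0191667.
Payoff takes n = ⌈−ln(1 − rB₀/P)/ln(1+r)⌉ = ⌈93.506⌉ = 94 payments; the last is $7.62.
Total paid = 93·$15.00 + $7.62 = $1,402.62.
Total interest = total paid − principal = $1,402.62 − $650.00 = $752.62.

$753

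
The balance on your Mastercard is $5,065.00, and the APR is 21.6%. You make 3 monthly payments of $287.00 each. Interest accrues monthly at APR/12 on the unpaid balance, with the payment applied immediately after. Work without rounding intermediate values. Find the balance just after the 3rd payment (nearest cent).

$4,466.87

Monthly rate r = 21.6%/12 = 1.8% = 0.018.
Each month: B ← B·(1+r) − $287.00.
Month 1: interest $91.17; balance after payment $4,869.17.
Month 2: interest $87.65; balance after payment $4,669.82.
Month 3: interest $84.06; balance after payment $4,466.87.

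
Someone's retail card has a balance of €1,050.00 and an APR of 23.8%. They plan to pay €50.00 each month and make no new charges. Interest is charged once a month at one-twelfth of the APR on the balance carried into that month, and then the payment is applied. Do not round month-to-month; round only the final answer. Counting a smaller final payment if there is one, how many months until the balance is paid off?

Monthly rate r = 23.8%/12 = 1.98333% = 0.0198333.
Recurrence: B ← B·(1+r) − €50.00.
Month 1: interest €20.83; balance after payment €1,020.83.
Month 2: interest €20.25; balance after payment €991.07.
Closed form: n = −ln(1 − rB₀/P)/ln(1+r) = −ln(0.5835)/ln(1.01983) ≈ 27.430, so the balance reaches zero during payment 28.

28 payments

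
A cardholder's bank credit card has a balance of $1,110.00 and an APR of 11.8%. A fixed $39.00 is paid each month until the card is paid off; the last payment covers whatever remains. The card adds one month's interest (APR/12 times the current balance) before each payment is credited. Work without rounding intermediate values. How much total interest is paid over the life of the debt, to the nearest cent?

$198.61

Monthly rate r = 11.8%/12 = 0.983333% = 0.00983333.
Payoff takes n = ⌈−ln(1 − rB₀/P)/ln(1+r)⌉ = ⌈33.553⌉ = 34 payments; the last is $21.61.
Total paid = 33·$39.00 + $21.61 = $1,308.61.
Total interest = total paid − principal = $1,308.61 − $1,110.00 = $198.61.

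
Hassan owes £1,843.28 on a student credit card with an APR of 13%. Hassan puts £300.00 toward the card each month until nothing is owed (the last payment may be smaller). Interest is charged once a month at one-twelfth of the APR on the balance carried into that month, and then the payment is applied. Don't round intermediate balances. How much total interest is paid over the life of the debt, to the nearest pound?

£75

Monthly rate r = 13%/12 = 1.08333% = 0.0108333.
Payoff takes n = ⌈−ln(1 − rB₀/P)/ln(1+r)⌉ = ⌈6.393⌉ = 7 payments; the last is £118.19.
Total paid = 6·£300.00 + £118.19 = £1,918.19.
Total interest = total paid − principal = £1,918.19 − £1,843.28 = £74.91.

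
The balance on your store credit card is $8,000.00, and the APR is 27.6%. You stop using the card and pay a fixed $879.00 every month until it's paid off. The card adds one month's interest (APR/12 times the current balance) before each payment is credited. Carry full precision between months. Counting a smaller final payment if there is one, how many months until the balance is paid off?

11 payments

Monthly rate r = 27.6%/12 = 2.3% = 0.023.
Recurrence: B ← B·(1+r) − $879.00.
Month 1: interest $184.00; balance after payment $7,305.00.
Month 2: interest $168.01; balance after payment $6,594.02.
Closed form: n = −ln(1 − rB₀/P)/ln(1+r) = −ln(0.79067)/ln(1.023) ≈ 10.329, so the balance reaches zero during payment 11.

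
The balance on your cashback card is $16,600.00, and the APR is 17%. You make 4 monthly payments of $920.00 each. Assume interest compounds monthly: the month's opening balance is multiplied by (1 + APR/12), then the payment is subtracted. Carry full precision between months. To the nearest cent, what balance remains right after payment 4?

Monthly rate r = 17%/12 = 1.41667% = 0.0141667.
Each month: B ← B·(1+r) − $920.00.
Month 1: interest $235.17; balance after payment $15,915.17.
Month 2: interest $225.46; balance after payment $15,220.63.
Month 3: interest $215.63; balance after payment $14,516.26.
Month 4: interest $205.65; balance after payment $13,801.90.

$13,801.90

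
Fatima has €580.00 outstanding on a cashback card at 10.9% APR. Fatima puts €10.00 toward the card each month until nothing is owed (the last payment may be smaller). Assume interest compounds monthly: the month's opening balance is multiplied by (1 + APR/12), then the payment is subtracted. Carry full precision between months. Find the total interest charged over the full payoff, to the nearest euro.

Monthly rate r = 10.9%/12 = 0.908333% = 0.00908333.
Payoff takes n = ⌈−ln(1 − rB₀/P)/ln(1+r)⌉ = ⌈82.756⌉ = 83 payments; the last is €7.57.
Total paid = 82·€10.00 + €7.57 = €827.57.
Total interest = total paid − principal = €827.57 − €580.00 = €247.57.

€248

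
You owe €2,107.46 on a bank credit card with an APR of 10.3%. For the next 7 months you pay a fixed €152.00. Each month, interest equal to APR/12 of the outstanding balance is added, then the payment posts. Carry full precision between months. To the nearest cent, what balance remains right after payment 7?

€1,145.60

Monthly rate r = 10.3%/12 = 0.858333% = 0.00858333.
Each month: B ← B·(1+r) − €152.00.
Month 1: interest €18.09; balance after payment €1,973.55.
Month 2: interest €16.94; balance after payment €1,838.49.
Month 3: interest €15.78; balance after payment €1,702.27.
Month 4: interest €14.61; balance after payment €1,564.88.
Month 5: interest €13.43; balance after payment €1,426.31.
Month 6: interest €12.24; balance after payment €1,286.55.
Month 7: interest €11.04; balance after payment €1,145.60.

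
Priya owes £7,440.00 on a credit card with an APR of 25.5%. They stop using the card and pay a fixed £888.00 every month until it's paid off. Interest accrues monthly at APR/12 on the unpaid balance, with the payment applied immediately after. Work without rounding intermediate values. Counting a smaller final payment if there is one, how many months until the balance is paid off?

Monthly rate r = 25.5%/12 = 2.125% = 0.02125.
Recurrence: B ← B·(1+r) − £888.00.
Month 1: interest £158.10; balance after payment £6,710.10.
Month 2: interest £142.59; balance after payment £5,964.69.
Closed form: n = −ln(1 − rB₀/P)/ln(1+r) = −ln(0.82196)/ln(1.02125) ≈ 9.324, so the balance reaches zero during payment 10.

10 months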